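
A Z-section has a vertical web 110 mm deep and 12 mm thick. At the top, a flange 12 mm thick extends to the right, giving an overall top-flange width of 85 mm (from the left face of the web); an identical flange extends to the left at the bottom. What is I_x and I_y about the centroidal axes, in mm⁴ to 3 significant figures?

I_x ≈ 5.56 × 10⁶ mm⁴, I_y ≈ 3.96 × 10⁶ mm⁴

Break the section into simple shapes (no overlaps), measuring from the bottom-left corner of the bounding box.
Web: 12 × 110, A = 1 320 mm², y = 55 mm, Ī = 1 331 000 mm⁴.
Top flange (beyond web): 73 × 12, A = 876 mm², y = 104 mm, Ī = 10 512 mm⁴.
Bottom flange (beyond web): 73 × 12, A = 876 mm², y = 6 mm, Ī = 10 512 mm⁴.
Centroid: ȳ = ΣA·y / ΣA = 55 mm.
Transfer each piece to the centroidal x-axis using Ī + A·d² with d = y − 55:
  web: d = 0 mm → contributes +1 331 000 mm⁴
  top flange (beyond web): d = 49 mm → contributes +2 113 788 mm⁴
  bottom flange (beyond web): d = -49 mm → contributes +2 113 788 mm⁴
Total I = 5 558 576 mm⁴.
For the y-axis: x̄ = 79 mm.
Repeating about the centroidal y-axis gives I_y = 3 958 424 mm⁴.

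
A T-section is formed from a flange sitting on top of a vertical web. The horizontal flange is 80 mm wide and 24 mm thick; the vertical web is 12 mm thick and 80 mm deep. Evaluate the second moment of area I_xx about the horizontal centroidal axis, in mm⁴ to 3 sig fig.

Treat the section as a set of non-overlapping primitives; coordinates are from the bounding-box lower-left.
Flange: 80 × 24, A = 1 920 mm², y = 92 mm, Ī = 92 160 mm⁴.
Web: 12 × 80, A = 960 mm², y = 40 mm, Ī = 512 000 mm⁴.
Centroid: ȳ = ΣA·y / ΣA = 74.667 mm.
Transfer each piece to the horizontal centroidal axis using Ī + A·d² with d = y − 74.667:
  flange: d = 17.333 mm → contributes +669 013 mm⁴
  web: d = -34.667 mm → contributes +1 665 707 mm⁴
Total I = 2 334 720 mm⁴.

I_xx ≈ 2.33 × 10⁶ mm⁴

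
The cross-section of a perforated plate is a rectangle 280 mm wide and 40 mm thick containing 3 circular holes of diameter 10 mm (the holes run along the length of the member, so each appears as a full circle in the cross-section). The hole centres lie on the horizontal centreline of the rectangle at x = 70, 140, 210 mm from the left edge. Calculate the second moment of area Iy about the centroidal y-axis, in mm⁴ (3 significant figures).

Iy ≈ 7.24 × 10⁷ mm⁴

Break the section into simple shapes (no overlaps), measuring from the bottom-left corner of the bounding box.
Plate: 280 × 40, A = 11 200 mm², x = 140 mm, Ī = 73 173 333 mm⁴.
Hole 1 (subtracted): ⌀10, A = 78.54 mm², x = 70 mm, Ī = 490.87 mm⁴.
Hole 2 (subtracted): ⌀10, A = 78.54 mm², x = 140 mm, Ī = 490.87 mm⁴.
Hole 3 (subtracted): ⌀10, A = 78.54 mm², x = 210 mm, Ī = 490.87 mm⁴.
By symmetry the centroid is at mid-width, x̄ = 140 mm.
Transfer each piece to the centroidal y-axis using Ī + A·d² with d = x − 140:
  plate: d = 0 mm → contributes +73 173 333 mm⁴
  hole 1: d = -70 mm → contributes −385 336 mm⁴
  hole 2: d = 0 mm → contributes −490.87 mm⁴
  hole 3: d = 70 mm → contributes −385 336 mm⁴
Total I = 72 402 171 mm⁴.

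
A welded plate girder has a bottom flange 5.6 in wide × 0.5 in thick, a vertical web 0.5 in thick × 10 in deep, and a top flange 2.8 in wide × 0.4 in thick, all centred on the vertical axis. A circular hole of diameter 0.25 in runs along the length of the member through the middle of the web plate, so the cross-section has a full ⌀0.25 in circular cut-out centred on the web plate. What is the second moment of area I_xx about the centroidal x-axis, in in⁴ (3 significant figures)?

Decompose the section into non-overlapping parts with the origin at the bottom-left of its bounding rectangle.
Bottom plate: 5.6 × 0.5, A = 2.8 in², y = 0.25 in, Ī = 0.058333 in⁴.
Web plate: 0.5 × 10, A = 5 in², y = 5.5 in, Ī = 41.667 in⁴.
Top plate: 2.8 × 0.4, A = 1.12 in², y = 10.7 in, Ī = 0.014933 in⁴.
Hole (subtracted): ⌀0.25, A = 0.049087 in², y = 5.5 in, Ī = 0.00019175 in⁴.
Centroid: ȳ = ΣA·y / ΣA = 4.4994 in.
Transfer each piece to the centroidal x-axis using Ī + A·d² with d = y − 4.4994:
  bottom plate: d = -4.2494 in → contributes +50.62 in⁴
  web plate: d = 1.0006 in → contributes +46.672 in⁴
  top plate: d = 6.2006 in → contributes +43.076 in⁴
  hole: d = 1.0006 in → contributes −0.049335 in⁴
Total I = 140.32 in⁴.

I_xx ≈ 140 in⁴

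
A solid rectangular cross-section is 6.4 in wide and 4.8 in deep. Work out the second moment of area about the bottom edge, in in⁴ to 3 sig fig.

The section: 6.4 × 4.8, A = 30.72 in², y = 2.4 in, Ī = 58.982 in⁴.
Transfer it to a horizontal axis along the bottom face using Ī + A·d² with d = y − 0:
  the section: d = 2.4 in → contributes +235.93 in⁴
Total I = 235.93 in⁴.

I_base ≈ 236 in⁴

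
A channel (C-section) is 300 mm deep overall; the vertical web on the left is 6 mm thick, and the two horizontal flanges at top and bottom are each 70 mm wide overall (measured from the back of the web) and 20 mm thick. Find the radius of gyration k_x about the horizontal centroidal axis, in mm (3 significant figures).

k_x ≈ 121 mm

Split into non-overlapping primitives; take the origin at the lower-left of the bounding box.
Web: 6 × 300, A = 1 800 mm², y = 150 mm, Ī = 13 500 000 mm⁴.
Top flange (beyond web): 64 × 20, A = 1 280 mm², y = 290 mm, Ī = 42 667 mm⁴.
Bottom flange (beyond web): 64 × 20, A = 1 280 mm², y = 10 mm, Ī = 42 667 mm⁴.
By symmetry the centroid is at mid-height, ȳ = 150 mm.
Transfer each piece to the horizontal centroidal axis using Ī + A·d² with d = y − 150:
  web: d = 0 mm → contributes +13 500 000 mm⁴
  top flange (beyond web): d = 140 mm → contributes +25 130 667 mm⁴
  bottom flange (beyond web): d = -140 mm → contributes +25 130 667 mm⁴
Total I = 63 761 333 mm⁴.
Radius of gyration: k = √(I/A) = √(63 761 333 / 4 360) = 120.93 mm.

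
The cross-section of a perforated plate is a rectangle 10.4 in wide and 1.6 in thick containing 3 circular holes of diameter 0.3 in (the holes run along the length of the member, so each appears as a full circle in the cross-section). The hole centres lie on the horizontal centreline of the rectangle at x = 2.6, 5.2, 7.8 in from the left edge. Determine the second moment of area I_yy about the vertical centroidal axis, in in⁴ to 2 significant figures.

Break the section into simple shapes (no overlaps), measuring from the bottom-left corner of the bounding box.
Plate: 10.4 × 1.6, A = 16.64 in², x = 5.2 in, Ī = 150 in⁴.
Hole 1 (subtracted): ⌀0.3, A = 0.07069 in², x = 2.6 in, Ī = 0.0003976 in⁴.
Hole 2 (subtracted): ⌀0.3, A = 0.07069 in², x = 5.2 in, Ī = 0.0003976 in⁴.
Hole 3 (subtracted): ⌀0.3, A = 0.07069 in², x = 7.8 in, Ī = 0.0003976 in⁴.
By symmetry the centroid is at mid-width, x̄ = 5.2 in.
Transfer each piece to the vertical centroidal axis using Ī + A·d² with d = x − 5.2:
  plate: d = 0 in → contributes +150 in⁴
  hole 1: d = -2.6 in → contributes −0.4782 in⁴
  hole 2: d = 0 in → contributes −0.0003976 in⁴
  hole 3: d = 2.6 in → contributes −0.4782 in⁴
Total I = 149 in⁴.

I_yy ≈ 150 in⁴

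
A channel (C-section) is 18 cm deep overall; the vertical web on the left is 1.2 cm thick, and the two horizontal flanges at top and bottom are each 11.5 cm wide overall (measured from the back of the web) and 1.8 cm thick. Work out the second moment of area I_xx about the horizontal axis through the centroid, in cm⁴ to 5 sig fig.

Decompose the section into non-overlapping parts with the origin at the bottom-left of its bounding rectangle.
Web: 1.2 × 18, A = 21.6 cm², y = 9 cm, Ī = 583.2 cm⁴.
Top flange (beyond web): 10.3 × 1.8, A = 18.54 cm², y = 17.1 cm, Ī = 5.0058 cm⁴.
Bottom flange (beyond web): 10.3 × 1.8, A = 18.54 cm², y = 0.9 cm, Ī = 5.0058 cm⁴.
By symmetry the centroid is at mid-height, ȳ = 9 cm.
Transfer each piece to the horizontal axis through the centroid using Ī + A·d² with d = y − 9:
  web: d = 0 cm → contributes +583.2 cm⁴
  top flange (beyond web): d = 8.1 cm → contributes +1221.415 cm⁴
  bottom flange (beyond web): d = -8.1 cm → contributes +1221.415 cm⁴
Total I = 3026.03 cm⁴.

I_xx ≈ 3026.0 cm⁴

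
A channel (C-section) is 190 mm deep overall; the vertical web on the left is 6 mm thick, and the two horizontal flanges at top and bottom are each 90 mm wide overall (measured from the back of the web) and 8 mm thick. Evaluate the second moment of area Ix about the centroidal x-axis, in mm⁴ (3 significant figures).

Decompose the section into non-overlapping parts with the origin at the bottom-left of its bounding rectangle.
Web: 6 × 190, A = 1 140 mm², y = 95 mm, Ī = 3 429 500 mm⁴.
Top flange (beyond web): 84 × 8, A = 672 mm², y = 186 mm, Ī = 3 584 mm⁴.
Bottom flange (beyond web): 84 × 8, A = 672 mm², y = 4 mm, Ī = 3 584 mm⁴.
By symmetry the centroid is at mid-height, ȳ = 95 mm.
Transfer each piece to the centroidal x-axis using Ī + A·d² with d = y − 95:
  web: d = 0 mm → contributes +3 429 500 mm⁴
  top flange (beyond web): d = 91 mm → contributes +5 568 416 mm⁴
  bottom flange (beyond web): d = -91 mm → contributes +5 568 416 mm⁴
Total I = 14 566 332 mm⁴.

Ix ≈ 1.46 × 10⁷ mm⁴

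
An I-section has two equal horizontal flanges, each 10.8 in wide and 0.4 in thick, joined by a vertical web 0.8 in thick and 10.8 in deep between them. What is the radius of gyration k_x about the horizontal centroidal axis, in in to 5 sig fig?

k_x ≈ 4.5328 in

Treat the section as a set of non-overlapping primitives; coordinates are from the bounding-box lower-left.
Bottom flange: 10.8 × 0.4, A = 4.32 in², y = 0.2 in, Ī = 0.0576 in⁴.
Web: 0.8 × 10.8, A = 8.64 in², y = 5.8 in, Ī = 83.9808 in⁴.
Top flange: 10.8 × 0.4, A = 4.32 in², y = 11.4 in, Ī = 0.0576 in⁴.
By symmetry the centroid is at mid-height, ȳ = 5.8 in.
Transfer each piece to the horizontal centroidal axis using Ī + A·d² with d = y − 5.8:
  bottom flange: d = -5.6 in → contributes +135.5328 in⁴
  web: d = 0 in → contributes +83.9808 in⁴
  top flange: d = 5.6 in → contributes +135.5328 in⁴
Total I = 355.0464 in⁴.
Radius of gyration: k = √(I/A) = √(355.0464 / 17.28) = 4.532843 in.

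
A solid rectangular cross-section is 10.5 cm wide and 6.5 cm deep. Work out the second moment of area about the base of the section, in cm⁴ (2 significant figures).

I_base ≈ 960 cm⁴

The section: 10.5 × 6.5, A = 68.25 cm², y = 3.25 cm, Ī = 240.3 cm⁴.
Transfer it to the bottom edge using Ī + A·d² with d = y − 0:
  the section: d = 3.25 cm → contributes +961.2 cm⁴
Total I = 961.2 cm⁴.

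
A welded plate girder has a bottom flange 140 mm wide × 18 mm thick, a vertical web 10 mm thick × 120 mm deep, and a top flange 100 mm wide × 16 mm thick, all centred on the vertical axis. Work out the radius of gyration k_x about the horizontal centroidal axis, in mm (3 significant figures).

Break the section into simple shapes (no overlaps), measuring from the bottom-left corner of the bounding box.
Bottom plate: 140 × 18, A = 2 520 mm², y = 9 mm, Ī = 68 040 mm⁴.
Web plate: 10 × 120, A = 1 200 mm², y = 78 mm, Ī = 1 440 000 mm⁴.
Top plate: 100 × 16, A = 1 600 mm², y = 146 mm, Ī = 34 133 mm⁴.
Centroid: ȳ = ΣA·y / ΣA = 65.767 mm.
Transfer each piece to the horizontal centroidal axis using Ī + A·d² with d = y − 65.767:
  bottom plate: d = -56.767 mm → contributes +8 188 697 mm⁴
  web plate: d = 12.233 mm → contributes +1 619 578 mm⁴
  top plate: d = 80.233 mm → contributes +10 333 889 mm⁴
Total I = 20 142 164 mm⁴.
Radius of gyration: k = √(I/A) = √(20 142 164 / 5 320) = 61.531 mm.

k_x ≈ 61.5 mm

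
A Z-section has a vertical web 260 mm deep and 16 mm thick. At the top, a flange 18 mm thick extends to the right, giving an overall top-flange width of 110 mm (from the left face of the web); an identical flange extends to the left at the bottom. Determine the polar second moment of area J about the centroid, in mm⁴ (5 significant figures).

J ≈ 8.5888 × 10⁷ mm⁴

Treat the section as a set of non-overlapping primitives; coordinates are from the bounding-box lower-left.
Web: 16 × 260, A = 4 160 mm², y = 130 mm, Ī = 23 434 667 mm⁴.
Top flange (beyond web): 94 × 18, A = 1 692 mm², y = 251 mm, Ī = 45 684 mm⁴.
Bottom flange (beyond web): 94 × 18, A = 1 692 mm², y = 9 mm, Ī = 45 684 mm⁴.
Centroid: ȳ = ΣA·y / ΣA = 130 mm.
Transfer each piece to the centroidal x-axis using Ī + A·d² with d = y − 130:
  web: d = 0 mm → contributes +23 434 667 mm⁴
  top flange (beyond web): d = 121 mm → contributes +24 818 256 mm⁴
  bottom flange (beyond web): d = -121 mm → contributes +24 818 256 mm⁴
Total I = 73 071 179 mm⁴.
For the y-axis: x̄ = 102 mm.
Repeating about the centroidal y-axis gives I_y = 12 817 099 mm⁴.
Polar second moment: J = I_x + I_y = 85 888 277 mm⁴.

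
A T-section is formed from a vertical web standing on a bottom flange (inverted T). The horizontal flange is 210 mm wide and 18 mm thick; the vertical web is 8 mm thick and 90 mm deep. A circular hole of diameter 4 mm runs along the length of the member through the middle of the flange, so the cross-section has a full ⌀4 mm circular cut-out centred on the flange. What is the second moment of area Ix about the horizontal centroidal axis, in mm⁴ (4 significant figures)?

Ix ≈ 2.351 × 10⁶ mm⁴

Decompose the section into non-overlapping parts with the origin at the bottom-left of its bounding rectangle.
Flange: 210 × 18, A = 3 780 mm², y = 9 mm, Ī = 102 060 mm⁴.
Web: 8 × 90, A = 720 mm², y = 63 mm, Ī = 486 000 mm⁴.
Hole (subtracted): ⌀4, A = 12.5664 mm², y = 9 mm, Ī = 12.5664 mm⁴.
Centroid: ȳ = ΣA·y / ΣA = 17.6642 mm.
Transfer each piece to the horizontal centroidal axis using Ī + A·d² with d = y − 17.6642:
  flange: d = -8.66419 mm → contributes +385 818 mm⁴
  web: d = 45.3358 mm → contributes +1 965 841 mm⁴
  hole: d = -8.66419 mm → contributes −955.902 mm⁴
Total I = 2 350 704 mm⁴.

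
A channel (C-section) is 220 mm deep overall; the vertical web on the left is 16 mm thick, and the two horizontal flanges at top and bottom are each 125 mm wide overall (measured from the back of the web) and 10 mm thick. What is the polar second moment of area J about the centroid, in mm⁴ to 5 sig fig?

Break the section into simple shapes (no overlaps), measuring from the bottom-left corner of the bounding box.
Web: 16 × 220, A = 3 520 mm², y = 110 mm, Ī = 14 197 333 mm⁴.
Top flange (beyond web): 109 × 10, A = 1 090 mm², y = 215 mm, Ī = 9083.333 mm⁴.
Bottom flange (beyond web): 109 × 10, A = 1 090 mm², y = 5 mm, Ī = 9083.333 mm⁴.
By symmetry the centroid is at mid-height, ȳ = 110 mm.
Transfer each piece to the centroidal x-axis using Ī + A·d² with d = y − 110:
  web: d = 0 mm → contributes +14 197 333 mm⁴
  top flange (beyond web): d = 105 mm → contributes +12 026 333 mm⁴
  bottom flange (beyond web): d = -105 mm → contributes +12 026 333 mm⁴
Total I = 38 250 000 mm⁴.
For the y-axis: x̄ = 31.90351 mm.
Repeating about the centroidal y-axis gives I_y = 7 492 247 mm⁴.
Polar second moment: J = I_x + I_y = 45 742 247 mm⁴.

J ≈ 4.5742 × 10⁷ mm⁴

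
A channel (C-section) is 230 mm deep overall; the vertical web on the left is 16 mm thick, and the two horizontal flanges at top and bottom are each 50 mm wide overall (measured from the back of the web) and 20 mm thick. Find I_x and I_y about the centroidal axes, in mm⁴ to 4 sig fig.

Split into non-overlapping primitives; take the origin at the lower-left of the bounding box.
Web: 16 × 230, A = 3 680 mm², y = 115 mm, Ī = 16 222 667 mm⁴.
Top flange (beyond web): 34 × 20, A = 680 mm², y = 220 mm, Ī = 22666.7 mm⁴.
Bottom flange (beyond web): 34 × 20, A = 680 mm², y = 10 mm, Ī = 22666.7 mm⁴.
By symmetry the centroid is at mid-height, ȳ = 115 mm.
Transfer each piece to the centroidal x-axis using Ī + A·d² with d = y − 115:
  web: d = 0 mm → contributes +16 222 667 mm⁴
  top flange (beyond web): d = 105 mm → contributes +7 519 667 mm⁴
  bottom flange (beyond web): d = -105 mm → contributes +7 519 667 mm⁴
Total I = 31 262 000 mm⁴.
For the y-axis: x̄ = 14.746 mm.
Repeating about the centroidal y-axis gives I_y = 830 155 mm⁴.

I_x ≈ 3.126 × 10⁷ mm⁴, I_y ≈ 8.302 × 10⁵ mm⁴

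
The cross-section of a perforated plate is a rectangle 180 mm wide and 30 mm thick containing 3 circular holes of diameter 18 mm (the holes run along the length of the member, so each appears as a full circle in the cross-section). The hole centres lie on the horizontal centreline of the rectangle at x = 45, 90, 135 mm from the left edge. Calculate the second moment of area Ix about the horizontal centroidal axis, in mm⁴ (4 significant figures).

Ix ≈ 3.895 × 10⁵ mm⁴

Treat the section as a set of non-overlapping primitives; coordinates are from the bounding-box lower-left.
Plate: 180 × 30, A = 5 400 mm², y = 15 mm, Ī = 405 000 mm⁴.
Hole 1 (subtracted): ⌀18, A = 254.469 mm², y = 15 mm, Ī = 5 153 mm⁴.
Hole 2 (subtracted): ⌀18, A = 254.469 mm², y = 15 mm, Ī = 5 153 mm⁴.
Hole 3 (subtracted): ⌀18, A = 254.469 mm², y = 15 mm, Ī = 5 153 mm⁴.
By symmetry the centroid is at mid-height, ȳ = 15 mm.
All pieces are centred on the horizontal centroidal axis, so I = ΣĪ (holes subtracted) = 389 541 mm⁴.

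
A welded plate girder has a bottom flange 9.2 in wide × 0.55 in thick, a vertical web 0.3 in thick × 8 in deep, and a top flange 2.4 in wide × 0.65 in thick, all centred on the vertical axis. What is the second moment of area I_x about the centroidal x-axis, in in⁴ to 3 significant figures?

I_x ≈ 110 in⁴

Treat the section as a set of non-overlapping primitives; coordinates are from the bounding-box lower-left.
Bottom plate: 9.2 × 0.55, A = 5.06 in², y = 0.275 in, Ī = 0.12755 in⁴.
Web plate: 0.3 × 8, A = 2.4 in², y = 4.55 in, Ī = 12.8 in⁴.
Top plate: 2.4 × 0.65, A = 1.56 in², y = 8.875 in, Ī = 0.054925 in⁴.
Centroid: ȳ = ΣA·y / ΣA = 2.8998 in.
Transfer each piece to the centroidal x-axis using Ī + A·d² with d = y − 2.8998:
  bottom plate: d = -2.6248 in → contributes +34.99 in⁴
  web plate: d = 1.6502 in → contributes +19.335 in⁴
  top plate: d = 5.9752 in → contributes +55.751 in⁴
Total I = 110.08 in⁴.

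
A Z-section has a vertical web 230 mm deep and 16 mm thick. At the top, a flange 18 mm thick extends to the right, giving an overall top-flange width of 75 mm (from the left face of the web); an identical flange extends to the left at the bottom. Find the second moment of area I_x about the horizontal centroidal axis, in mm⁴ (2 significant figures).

Treat the section as a set of non-overlapping primitives; coordinates are from the bounding-box lower-left.
Web: 16 × 230, A = 3 680 mm², y = 115 mm, Ī = 16 222 667 mm⁴.
Top flange (beyond web): 59 × 18, A = 1 062 mm², y = 221 mm, Ī = 28 674 mm⁴.
Bottom flange (beyond web): 59 × 18, A = 1 062 mm², y = 9 mm, Ī = 28 674 mm⁴.
Centroid: ȳ = ΣA·y / ΣA = 115 mm.
Transfer each piece to the horizontal centroidal axis using Ī + A·d² with d = y − 115:
  web: d = 0 mm → contributes +16 222 667 mm⁴
  top flange (beyond web): d = 106 mm → contributes +11 961 306 mm⁴
  bottom flange (beyond web): d = -106 mm → contributes +11 961 306 mm⁴
Total I = 40 145 279 mm⁴.

I_x ≈ 4.0 × 10⁷ mm⁴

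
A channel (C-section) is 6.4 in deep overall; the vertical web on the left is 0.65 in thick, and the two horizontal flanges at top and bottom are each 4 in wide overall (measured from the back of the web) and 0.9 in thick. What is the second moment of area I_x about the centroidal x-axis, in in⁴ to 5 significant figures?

Treat the section as a set of non-overlapping primitives; coordinates are from the bounding-box lower-left.
Web: 0.65 × 6.4, A = 4.16 in², y = 3.2 in, Ī = 14.19947 in⁴.
Top flange (beyond web): 3.35 × 0.9, A = 3.015 in², y = 5.95 in, Ī = 0.2035125 in⁴.
Bottom flange (beyond web): 3.35 × 0.9, A = 3.015 in², y = 0.45 in, Ī = 0.2035125 in⁴.
By symmetry the centroid is at mid-height, ȳ = 3.2 in.
Transfer each piece to the centroidal x-axis using Ī + A·d² with d = y − 3.2:
  web: d = 0 in → contributes +14.19947 in⁴
  top flange (beyond web): d = 2.75 in → contributes +23.00445 in⁴
  bottom flange (beyond web): d = -2.75 in → contributes +23.00445 in⁴
Total I = 60.20837 in⁴.

I_x ≈ 60.208 in⁴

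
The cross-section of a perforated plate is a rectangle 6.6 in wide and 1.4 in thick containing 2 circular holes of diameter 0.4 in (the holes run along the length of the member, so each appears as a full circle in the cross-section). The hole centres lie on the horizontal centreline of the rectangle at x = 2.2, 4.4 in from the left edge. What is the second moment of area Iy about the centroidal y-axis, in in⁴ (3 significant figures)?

Iy ≈ 33.2 in⁴

Decompose the section into non-overlapping parts with the origin at the bottom-left of its bounding rectangle.
Plate: 6.6 × 1.4, A = 9.24 in², x = 3.3 in, Ī = 33.541 in⁴.
Hole 1 (subtracted): ⌀0.4, A = 0.12566 in², x = 2.2 in, Ī = 0.0012566 in⁴.
Hole 2 (subtracted): ⌀0.4, A = 0.12566 in², x = 4.4 in, Ī = 0.0012566 in⁴.
By symmetry the centroid is at mid-width, x̄ = 3.3 in.
Transfer each piece to the centroidal y-axis using Ī + A·d² with d = x − 3.3:
  plate: d = 0 in → contributes +33.541 in⁴
  hole 1: d = -1.1 in → contributes −0.15331 in⁴
  hole 2: d = 1.1 in → contributes −0.15331 in⁴
Total I = 33.235 in⁴.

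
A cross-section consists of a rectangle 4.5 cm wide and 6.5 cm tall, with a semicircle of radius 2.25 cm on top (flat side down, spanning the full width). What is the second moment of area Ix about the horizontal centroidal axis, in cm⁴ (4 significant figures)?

Ix ≈ 216.3 cm⁴

Break the section into simple shapes (no overlaps), measuring from the bottom-left corner of the bounding box.
Rectangular body: 4.5 × 6.5, A = 29.25 cm², y = 3.25 cm, Ī = 102.984 cm⁴.
Semicircular cap: semicircle r = 2.25, A = 7.95216 cm², y = 7.45493 cm, Ī = 2.81295 cm⁴.
Centroid: ȳ = ΣA·y / ΣA = 4.14883 cm.
Transfer each piece to the horizontal centroidal axis using Ī + A·d² with d = y − 4.14883:
  rectangular body: d = -0.898826 cm → contributes +126.615 cm⁴
  semicircular cap: d = 3.3061 cm → contributes +89.7326 cm⁴
Total I = 216.348 cm⁴.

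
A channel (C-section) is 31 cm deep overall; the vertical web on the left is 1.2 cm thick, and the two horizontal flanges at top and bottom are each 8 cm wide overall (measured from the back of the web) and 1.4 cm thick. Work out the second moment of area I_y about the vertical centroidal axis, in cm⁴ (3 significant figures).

Decompose the section into non-overlapping parts with the origin at the bottom-left of its bounding rectangle.
Web: 1.2 × 31, A = 37.2 cm², x = 0.6 cm, Ī = 4.464 cm⁴.
Top flange (beyond web): 6.8 × 1.4, A = 9.52 cm², x = 4.6 cm, Ī = 36.684 cm⁴.
Bottom flange (beyond web): 6.8 × 1.4, A = 9.52 cm², x = 4.6 cm, Ī = 36.684 cm⁴.
Centroid: x̄ = ΣA·x / ΣA = 1.9542 cm.
Transfer each piece to the vertical centroidal axis using Ī + A·d² with d = x − 1.9542:
  web: d = -1.3542 cm → contributes +72.683 cm⁴
  top flange (beyond web): d = 2.6458 cm → contributes +103.33 cm⁴
  bottom flange (beyond web): d = 2.6458 cm → contributes +103.33 cm⁴
Total I = 279.34 cm⁴.

I_y ≈ 279 cm⁴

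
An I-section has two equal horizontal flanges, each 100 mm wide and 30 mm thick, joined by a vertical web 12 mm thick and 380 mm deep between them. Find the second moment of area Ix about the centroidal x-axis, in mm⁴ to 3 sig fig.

Break the section into simple shapes (no overlaps), measuring from the bottom-left corner of the bounding box.
Bottom flange: 100 × 30, A = 3 000 mm², y = 15 mm, Ī = 225 000 mm⁴.
Web: 12 × 380, A = 4 560 mm², y = 220 mm, Ī = 54 872 000 mm⁴.
Top flange: 100 × 30, A = 3 000 mm², y = 425 mm, Ī = 225 000 mm⁴.
By symmetry the centroid is at mid-height, ȳ = 220 mm.
Transfer each piece to the centroidal x-axis using Ī + A·d² with d = y − 220:
  bottom flange: d = -205 mm → contributes +126 300 000 mm⁴
  web: d = 0 mm → contributes +54 872 000 mm⁴
  top flange: d = 205 mm → contributes +126 300 000 mm⁴
Total I = 307 472 000 mm⁴.

Ix ≈ 3.07 × 10⁸ mm⁴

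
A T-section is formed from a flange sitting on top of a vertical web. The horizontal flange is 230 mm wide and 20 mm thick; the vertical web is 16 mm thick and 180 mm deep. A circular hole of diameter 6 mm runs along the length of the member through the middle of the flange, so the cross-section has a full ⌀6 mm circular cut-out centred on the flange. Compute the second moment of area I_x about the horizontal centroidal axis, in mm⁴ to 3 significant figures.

Treat the section as a set of non-overlapping primitives; coordinates are from the bounding-box lower-left.
Flange: 230 × 20, A = 4 600 mm², y = 190 mm, Ī = 153 333 mm⁴.
Web: 16 × 180, A = 2 880 mm², y = 90 mm, Ī = 7 776 000 mm⁴.
Hole (subtracted): ⌀6, A = 28.274 mm², y = 190 mm, Ī = 63.617 mm⁴.
Centroid: ȳ = ΣA·y / ΣA = 151.35 mm.
Transfer each piece to the horizontal centroidal axis using Ī + A·d² with d = y − 151.35:
  flange: d = 38.649 mm → contributes +7 024 478 mm⁴
  web: d = -61.351 mm → contributes +18 616 245 mm⁴
  hole: d = 38.649 mm → contributes −42 298 mm⁴
Total I = 25 598 425 mm⁴.

I_x ≈ 2.56 × 10⁷ mm⁴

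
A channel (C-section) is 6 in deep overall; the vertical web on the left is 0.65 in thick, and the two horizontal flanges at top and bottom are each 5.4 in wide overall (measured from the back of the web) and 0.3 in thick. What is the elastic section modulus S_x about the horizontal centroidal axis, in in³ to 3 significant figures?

S_x ≈ 11.6 in³

Break the section into simple shapes (no overlaps), measuring from the bottom-left corner of the bounding box.
Web: 0.65 × 6, A = 3.9 in², y = 3 in, Ī = 11.7 in⁴.
Top flange (beyond web): 4.75 × 0.3, A = 1.425 in², y = 5.85 in, Ī = 0.010688 in⁴.
Bottom flange (beyond web): 4.75 × 0.3, A = 1.425 in², y = 0.15 in, Ī = 0.010688 in⁴.
By symmetry the centroid is at mid-height, ȳ = 3 in.
Transfer each piece to the horizontal centroidal axis using Ī + A·d² with d = y − 3:
  web: d = 0 in → contributes +11.7 in⁴
  top flange (beyond web): d = 2.85 in → contributes +11.585 in⁴
  bottom flange (beyond web): d = -2.85 in → contributes +11.585 in⁴
Total I = 34.871 in⁴.
Extreme fibre distance c = 3 in; S = I/c = 11.624 in³.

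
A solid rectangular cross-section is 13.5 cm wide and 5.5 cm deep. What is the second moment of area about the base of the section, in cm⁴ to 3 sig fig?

I_base ≈ 749 cm⁴

The section: 13.5 × 5.5, A = 74.25 cm², y = 2.75 cm, Ī = 187.17 cm⁴.
Transfer it to the bottom edge using Ī + A·d² with d = y − 0:
  the section: d = 2.75 cm → contributes +748.69 cm⁴
Total I = 748.69 cm⁴.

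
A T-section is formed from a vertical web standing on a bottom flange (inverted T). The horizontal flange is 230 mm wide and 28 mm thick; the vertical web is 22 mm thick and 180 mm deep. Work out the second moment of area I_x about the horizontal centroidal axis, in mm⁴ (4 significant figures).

Split into non-overlapping primitives; take the origin at the lower-left of the bounding box.
Flange: 230 × 28, A = 6 440 mm², y = 14 mm, Ī = 420 747 mm⁴.
Web: 22 × 180, A = 3 960 mm², y = 118 mm, Ī = 10 692 000 mm⁴.
Centroid: ȳ = ΣA·y / ΣA = 53.6 mm.
Transfer each piece to the horizontal centroidal axis using Ī + A·d² with d = y − 53.6:
  flange: d = -39.6 mm → contributes +10 519 697 mm⁴
  web: d = 64.4 mm → contributes +27 115 546 mm⁴
Total I = 37 635 243 mm⁴.

I_x ≈ 3.764 × 10⁷ mm⁴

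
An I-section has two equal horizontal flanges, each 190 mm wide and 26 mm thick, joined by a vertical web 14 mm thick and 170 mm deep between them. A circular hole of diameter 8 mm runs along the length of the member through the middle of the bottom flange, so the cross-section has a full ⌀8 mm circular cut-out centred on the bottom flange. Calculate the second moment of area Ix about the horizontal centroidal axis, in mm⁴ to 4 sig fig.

Ix ≈ 1.007 × 10⁸ mm⁴

Break the section into simple shapes (no overlaps), measuring from the bottom-left corner of the bounding box.
Bottom flange: 190 × 26, A = 4 940 mm², y = 13 mm, Ī = 278 287 mm⁴.
Web: 14 × 170, A = 2 380 mm², y = 111 mm, Ī = 5 731 833 mm⁴.
Top flange: 190 × 26, A = 4 940 mm², y = 209 mm, Ī = 278 287 mm⁴.
Hole (subtracted): ⌀8, A = 50.2655 mm², y = 13 mm, Ī = 201.062 mm⁴.
Centroid: ȳ = ΣA·y / ΣA = 111.403 mm.
Transfer each piece to the horizontal centroidal axis using Ī + A·d² with d = y − 111.403:
  bottom flange: d = -98.4034 mm → contributes +48 113 487 mm⁴
  web: d = -0.40345 mm → contributes +5 732 221 mm⁴
  top flange: d = 97.5966 mm → contributes +47 332 214 mm⁴
  hole: d = -98.4034 mm → contributes −486 934 mm⁴
Total I = 100 690 989 mm⁴.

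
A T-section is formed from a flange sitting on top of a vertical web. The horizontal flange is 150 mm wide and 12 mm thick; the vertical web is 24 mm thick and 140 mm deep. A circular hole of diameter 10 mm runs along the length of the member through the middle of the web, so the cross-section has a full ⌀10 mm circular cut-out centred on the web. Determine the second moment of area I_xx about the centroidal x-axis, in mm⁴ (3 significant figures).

I_xx ≈ 1.22 × 10⁷ mm⁴

Break the section into simple shapes (no overlaps), measuring from the bottom-left corner of the bounding box.
Flange: 150 × 12, A = 1 800 mm², y = 146 mm, Ī = 21 600 mm⁴.
Web: 24 × 140, A = 3 360 mm², y = 70 mm, Ī = 5 488 000 mm⁴.
Hole (subtracted): ⌀10, A = 78.54 mm², y = 70 mm, Ī = 490.87 mm⁴.
Centroid: ȳ = ΣA·y / ΣA = 96.921 mm.
Transfer each piece to the centroidal x-axis using Ī + A·d² with d = y − 96.921:
  flange: d = 49.079 mm → contributes +4 357 277 mm⁴
  web: d = -26.921 mm → contributes +7 923 199 mm⁴
  hole: d = -26.921 mm → contributes −57 414 mm⁴
Total I = 12 223 062 mm⁴.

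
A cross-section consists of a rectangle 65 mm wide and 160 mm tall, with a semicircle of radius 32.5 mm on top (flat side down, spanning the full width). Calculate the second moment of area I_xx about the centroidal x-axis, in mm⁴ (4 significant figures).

I_xx ≈ 3.490 × 10⁷ mm⁴

Decompose the section into non-overlapping parts with the origin at the bottom-left of its bounding rectangle.
Rectangular body: 65 × 160, A = 10 400 mm², y = 80 mm, Ī = 22 186 667 mm⁴.
Semicircular cap: semicircle r = 32.5, A = 1659.15 mm², y = 173.793 mm, Ī = 122 452 mm⁴.
Centroid: ȳ = ΣA·y / ΣA = 92.9045 mm.
Transfer each piece to the centroidal x-axis using Ī + A·d² with d = y − 92.9045:
  rectangular body: d = -12.9045 mm → contributes +23 918 546 mm⁴
  semicircular cap: d = 80.8889 mm → contributes +10 978 317 mm⁴
Total I = 34 896 863 mm⁴.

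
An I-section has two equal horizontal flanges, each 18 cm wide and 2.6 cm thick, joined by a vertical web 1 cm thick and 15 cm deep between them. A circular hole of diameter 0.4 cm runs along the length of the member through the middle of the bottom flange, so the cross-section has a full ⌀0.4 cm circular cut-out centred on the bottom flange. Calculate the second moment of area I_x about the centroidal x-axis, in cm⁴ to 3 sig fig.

Break the section into simple shapes (no overlaps), measuring from the bottom-left corner of the bounding box.
Bottom flange: 18 × 2.6, A = 46.8 cm², y = 1.3 cm, Ī = 26.364 cm⁴.
Web: 1 × 15, A = 15 cm², y = 10.1 cm, Ī = 281.25 cm⁴.
Top flange: 18 × 2.6, A = 46.8 cm², y = 18.9 cm, Ī = 26.364 cm⁴.
Hole (subtracted): ⌀0.4, A = 0.12566 cm², y = 1.3 cm, Ī = 0.0012566 cm⁴.
Centroid: ȳ = ΣA·y / ΣA = 10.11 cm.
Transfer each piece to the centroidal x-axis using Ī + A·d² with d = y − 10.11:
  bottom flange: d = -8.8102 cm → contributes +3 659 cm⁴
  web: d = -0.010194 cm → contributes +281.25 cm⁴
  top flange: d = 8.7898 cm → contributes +3642.2 cm⁴
  hole: d = -8.8102 cm → contributes −9.7552 cm⁴
Total I = 7572.6 cm⁴.

I_x ≈ 7570 cm⁴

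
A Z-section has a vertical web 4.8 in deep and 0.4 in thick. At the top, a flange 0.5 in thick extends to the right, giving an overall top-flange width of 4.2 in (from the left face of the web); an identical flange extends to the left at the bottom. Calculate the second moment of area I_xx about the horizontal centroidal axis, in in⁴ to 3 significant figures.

Split into non-overlapping primitives; take the origin at the lower-left of the bounding box.
Web: 0.4 × 4.8, A = 1.92 in², y = 2.4 in, Ī = 3.6864 in⁴.
Top flange (beyond web): 3.8 × 0.5, A = 1.9 in², y = 4.55 in, Ī = 0.039583 in⁴.
Bottom flange (beyond web): 3.8 × 0.5, A = 1.9 in², y = 0.25 in, Ī = 0.039583 in⁴.
Centroid: ȳ = ΣA·y / ΣA = 2.4 in.
Transfer each piece to the horizontal centroidal axis using Ī + A·d² with d = y − 2.4:
  web: d = 0 in → contributes +3.6864 in⁴
  top flange (beyond web): d = 2.15 in → contributes +8.8223 in⁴
  bottom flange (beyond web): d = -2.15 in → contributes +8.8223 in⁴
Total I = 21.331 in⁴.

I_xx ≈ 21.3 in⁴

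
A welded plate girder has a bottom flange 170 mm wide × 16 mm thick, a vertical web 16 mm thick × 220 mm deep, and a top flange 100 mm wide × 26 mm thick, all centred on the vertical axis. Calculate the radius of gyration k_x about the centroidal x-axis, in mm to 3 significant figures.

Treat the section as a set of non-overlapping primitives; coordinates are from the bounding-box lower-left.
Bottom plate: 170 × 16, A = 2 720 mm², y = 8 mm, Ī = 58 027 mm⁴.
Web plate: 16 × 220, A = 3 520 mm², y = 126 mm, Ī = 14 197 333 mm⁴.
Top plate: 100 × 26, A = 2 600 mm², y = 249 mm, Ī = 146 467 mm⁴.
Centroid: ȳ = ΣA·y / ΣA = 125.87 mm.
Transfer each piece to the centroidal x-axis using Ī + A·d² with d = y − 125.87:
  bottom plate: d = -117.87 mm → contributes +37 847 120 mm⁴
  web plate: d = 0.13122 mm → contributes +14 197 394 mm⁴
  top plate: d = 123.13 mm → contributes +39 565 841 mm⁴
Total I = 91 610 354 mm⁴.
Radius of gyration: k = √(I/A) = √(91 610 354 / 8 840) = 101.8 mm.

k_x ≈ 102 mm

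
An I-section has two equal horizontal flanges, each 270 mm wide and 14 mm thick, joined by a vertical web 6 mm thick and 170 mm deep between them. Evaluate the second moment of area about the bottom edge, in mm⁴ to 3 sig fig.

I_base ≈ 1.51 × 10⁸ mm⁴

Decompose the section into non-overlapping parts with the origin at the bottom-left of its bounding rectangle.
Bottom flange: 270 × 14, A = 3 780 mm², y = 7 mm, Ī = 61 740 mm⁴.
Web: 6 × 170, A = 1 020 mm², y = 99 mm, Ī = 2 456 500 mm⁴.
Top flange: 270 × 14, A = 3 780 mm², y = 191 mm, Ī = 61 740 mm⁴.
Transfer each piece to the base of the section using Ī + A·d² with d = y − 0:
  bottom flange: d = 7 mm → contributes +246 960 mm⁴
  web: d = 99 mm → contributes +12 453 520 mm⁴
  top flange: d = 191 mm → contributes +137 959 920 mm⁴
Total I = 150 660 400 mm⁴.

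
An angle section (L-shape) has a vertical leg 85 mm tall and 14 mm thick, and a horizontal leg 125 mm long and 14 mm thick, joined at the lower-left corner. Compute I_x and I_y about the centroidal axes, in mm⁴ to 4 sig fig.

Treat the section as a set of non-overlapping primitives; coordinates are from the bounding-box lower-left.
Vertical leg: 14 × 85, A = 1 190 mm², y = 42.5 mm, Ī = 716 479 mm⁴.
Horizontal leg (remainder): 111 × 14, A = 1 554 mm², y = 7 mm, Ī = 25 382 mm⁴.
Centroid: ȳ = ΣA·y / ΣA = 22.3954 mm.
Transfer each piece to the centroidal x-axis using Ī + A·d² with d = y − 22.3954:
  vertical leg: d = 20.1046 mm → contributes +1 197 471 mm⁴
  horizontal leg (remainder): d = -15.3954 mm → contributes +393 709 mm⁴
Total I = 1 591 180 mm⁴.
For the y-axis: x̄ = 42.3954 mm.
Repeating about the centroidal y-axis gives I_y = 4 247 540 mm⁴.

I_x ≈ 1.591 × 10⁶ mm⁴, I_y ≈ 4.248 × 10⁶ mm⁴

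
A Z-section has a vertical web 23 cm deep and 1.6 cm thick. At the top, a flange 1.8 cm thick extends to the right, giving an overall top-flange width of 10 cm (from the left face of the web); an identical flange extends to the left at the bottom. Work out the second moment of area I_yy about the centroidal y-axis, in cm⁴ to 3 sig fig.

I_yy ≈ 942 cm⁴

Treat the section as a set of non-overlapping primitives; coordinates are from the bounding-box lower-left.
Web: 1.6 × 23, A = 36.8 cm², x = 9.2 cm, Ī = 7.8507 cm⁴.
Top flange (beyond web): 8.4 × 1.8, A = 15.12 cm², x = 14.2 cm, Ī = 88.906 cm⁴.
Bottom flange (beyond web): 8.4 × 1.8, A = 15.12 cm², x = 4.2 cm, Ī = 88.906 cm⁴.
Centroid: x̄ = ΣA·x / ΣA = 9.2 cm.
Transfer each piece to the centroidal y-axis using Ī + A·d² with d = x − 9.2:
  web: d = 0 cm → contributes +7.8507 cm⁴
  top flange (beyond web): d = 5 cm → contributes +466.91 cm⁴
  bottom flange (beyond web): d = -5 cm → contributes +466.91 cm⁴
Total I = 941.66 cm⁴.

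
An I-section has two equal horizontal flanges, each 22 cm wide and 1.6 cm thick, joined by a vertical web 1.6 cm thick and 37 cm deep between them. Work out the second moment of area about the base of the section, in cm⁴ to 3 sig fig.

I_base ≈ 8.54 × 10⁴ cm⁴

Split into non-overlapping primitives; take the origin at the lower-left of the bounding box.
Bottom flange: 22 × 1.6, A = 35.2 cm², y = 0.8 cm, Ī = 7.5093 cm⁴.
Web: 1.6 × 37, A = 59.2 cm², y = 20.1 cm, Ī = 6753.7 cm⁴.
Top flange: 22 × 1.6, A = 35.2 cm², y = 39.4 cm, Ī = 7.5093 cm⁴.
Transfer each piece to a horizontal axis along the bottom face using Ī + A·d² with d = y − 0:
  bottom flange: d = 0.8 cm → contributes +30.037 cm⁴
  web: d = 20.1 cm → contributes +30 671 cm⁴
  top flange: d = 39.4 cm → contributes +54 651 cm⁴
Total I = 85 352 cm⁴.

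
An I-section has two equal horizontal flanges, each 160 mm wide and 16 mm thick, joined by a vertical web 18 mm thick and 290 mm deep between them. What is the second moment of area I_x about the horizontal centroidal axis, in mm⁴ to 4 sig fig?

Split into non-overlapping primitives; take the origin at the lower-left of the bounding box.
Bottom flange: 160 × 16, A = 2 560 mm², y = 8 mm, Ī = 54613.3 mm⁴.
Web: 18 × 290, A = 5 220 mm², y = 161 mm, Ī = 36 583 500 mm⁴.
Top flange: 160 × 16, A = 2 560 mm², y = 314 mm, Ī = 54613.3 mm⁴.
By symmetry the centroid is at mid-height, ȳ = 161 mm.
Transfer each piece to the horizontal centroidal axis using Ī + A·d² with d = y − 161:
  bottom flange: d = -153 mm → contributes +59 981 653 mm⁴
  web: d = 0 mm → contributes +36 583 500 mm⁴
  top flange: d = 153 mm → contributes +59 981 653 mm⁴
Total I = 156 546 807 mm⁴.

I_x ≈ 1.565 × 10⁸ mm⁴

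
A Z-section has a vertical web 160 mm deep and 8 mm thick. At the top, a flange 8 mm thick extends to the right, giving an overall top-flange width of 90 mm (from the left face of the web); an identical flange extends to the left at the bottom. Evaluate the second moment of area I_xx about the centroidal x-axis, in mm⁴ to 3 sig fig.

I_xx ≈ 1.03 × 10⁷ mm⁴

Decompose the section into non-overlapping parts with the origin at the bottom-left of its bounding rectangle.
Web: 8 × 160, A = 1 280 mm², y = 80 mm, Ī = 2 730 667 mm⁴.
Top flange (beyond web): 82 × 8, A = 656 mm², y = 156 mm, Ī = 3498.7 mm⁴.
Bottom flange (beyond web): 82 × 8, A = 656 mm², y = 4 mm, Ī = 3498.7 mm⁴.
Centroid: ȳ = ΣA·y / ΣA = 80 mm.
Transfer each piece to the centroidal x-axis using Ī + A·d² with d = y − 80:
  web: d = 0 mm → contributes +2 730 667 mm⁴
  top flange (beyond web): d = 76 mm → contributes +3 792 555 mm⁴
  bottom flange (beyond web): d = -76 mm → contributes +3 792 555 mm⁴
Total I = 10 315 776 mm⁴.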